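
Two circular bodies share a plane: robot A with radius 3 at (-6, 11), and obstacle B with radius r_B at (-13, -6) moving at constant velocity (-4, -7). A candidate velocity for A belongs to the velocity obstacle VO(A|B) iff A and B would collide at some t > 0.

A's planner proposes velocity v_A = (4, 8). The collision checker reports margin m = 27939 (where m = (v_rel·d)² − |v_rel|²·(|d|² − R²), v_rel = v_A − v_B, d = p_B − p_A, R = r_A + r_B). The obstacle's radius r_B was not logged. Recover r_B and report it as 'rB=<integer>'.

m = 27939
d = (-7, -17);  v_rel = (8, 15),  |v_rel|² = 289
v_rel×d = (8)·(-17) − (15)·(-7) = -31
since m = R²·289 − (-31)²:  R² = (961 + 27939) / 289 = 100
R = √100 = 10  ⇒  r_B = 10 − 3 = 7

rB=7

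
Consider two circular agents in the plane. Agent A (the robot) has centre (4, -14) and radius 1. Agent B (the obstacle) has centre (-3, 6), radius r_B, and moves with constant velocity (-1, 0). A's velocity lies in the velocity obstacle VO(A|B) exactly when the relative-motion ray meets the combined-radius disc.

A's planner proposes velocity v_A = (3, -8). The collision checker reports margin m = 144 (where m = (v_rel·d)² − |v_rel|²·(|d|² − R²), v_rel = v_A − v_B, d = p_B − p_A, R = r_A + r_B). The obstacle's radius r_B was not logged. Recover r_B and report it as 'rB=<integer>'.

m = 144
d = (-7, 20);  v_rel = (4, -8),  |v_rel|² = 80
v_rel×d = (4)·(20) − (-8)·(-7) = 24
since m = R²·80 − 24²:  R² = (576 + 144) / 80 = 9
R = √9 = 3  ⇒  r_B = 3 − 1 = 2

rB=2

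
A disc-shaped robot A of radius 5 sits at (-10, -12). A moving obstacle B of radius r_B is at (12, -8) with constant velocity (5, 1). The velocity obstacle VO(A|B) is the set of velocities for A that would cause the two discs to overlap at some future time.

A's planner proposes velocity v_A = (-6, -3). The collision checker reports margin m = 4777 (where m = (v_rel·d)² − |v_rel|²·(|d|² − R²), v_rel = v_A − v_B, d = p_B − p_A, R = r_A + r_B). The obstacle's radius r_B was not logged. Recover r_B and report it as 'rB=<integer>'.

m = 4777
d = (22, 4);  v_rel = (-11, -4),  |v_rel|² = 137
v_rel×d = (-11)·(4) − (-4)·(22) = 44
since m = R²·137 − 44²:  R² = (1936 + 4777) / 137 = 49
R = √49 = 7  ⇒  r_B = 7 − 5 = 2

rB=2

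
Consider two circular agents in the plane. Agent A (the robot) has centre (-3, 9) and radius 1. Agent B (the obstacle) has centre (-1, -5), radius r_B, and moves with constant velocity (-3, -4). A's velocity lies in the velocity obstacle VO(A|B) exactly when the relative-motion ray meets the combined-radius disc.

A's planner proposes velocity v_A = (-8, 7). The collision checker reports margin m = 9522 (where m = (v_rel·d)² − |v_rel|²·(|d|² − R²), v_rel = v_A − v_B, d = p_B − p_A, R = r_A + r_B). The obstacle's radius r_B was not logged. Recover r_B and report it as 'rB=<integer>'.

m = 9522
d = (2, -14);  v_rel = (-5, 11),  |v_rel|² = 146
v_rel×d = (-5)·(-14) − (11)·(2) = 48
since m = R²·146 − 48²:  R² = (2304 + 9522) / 146 = 81
R = √81 = 9  ⇒  r_B = 9 − 1 = 8

rB=8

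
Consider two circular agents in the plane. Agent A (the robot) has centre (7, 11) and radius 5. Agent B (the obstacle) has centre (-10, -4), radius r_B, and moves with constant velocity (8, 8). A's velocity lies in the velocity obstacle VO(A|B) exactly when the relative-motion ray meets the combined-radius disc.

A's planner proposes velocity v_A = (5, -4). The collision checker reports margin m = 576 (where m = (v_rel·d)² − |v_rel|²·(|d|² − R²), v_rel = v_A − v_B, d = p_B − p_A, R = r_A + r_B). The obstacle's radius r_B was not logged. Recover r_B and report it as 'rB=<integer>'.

m = 576
d = (-17, -15);  v_rel = (-3, -12),  |v_rel|² = 153
v_rel×d = (-3)·(-15) − (-12)·(-17) = -159
since m = R²·153 − (-159)²:  R² = (25281 + 576) / 153 = 169
R = √169 = 13  ⇒  r_B = 13 − 5 = 8

rB=8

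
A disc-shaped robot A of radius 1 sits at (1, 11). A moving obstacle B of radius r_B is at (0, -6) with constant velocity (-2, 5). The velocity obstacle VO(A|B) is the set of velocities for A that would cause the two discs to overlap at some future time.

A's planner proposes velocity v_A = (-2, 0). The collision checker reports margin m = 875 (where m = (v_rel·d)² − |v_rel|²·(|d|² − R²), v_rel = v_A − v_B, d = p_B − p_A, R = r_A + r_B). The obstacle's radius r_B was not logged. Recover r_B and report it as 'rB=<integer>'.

m = 875
d = (-1, -17);  v_rel = (0, -5),  |v_rel|² = 25
v_rel×d = (0)·(-17) − (-5)·(-1) = -5
since m = R²·25 − (-5)²:  R² = (25 + 875) / 25 = 36
R = √36 = 6  ⇒  r_B = 6 − 1 = 5

rB=5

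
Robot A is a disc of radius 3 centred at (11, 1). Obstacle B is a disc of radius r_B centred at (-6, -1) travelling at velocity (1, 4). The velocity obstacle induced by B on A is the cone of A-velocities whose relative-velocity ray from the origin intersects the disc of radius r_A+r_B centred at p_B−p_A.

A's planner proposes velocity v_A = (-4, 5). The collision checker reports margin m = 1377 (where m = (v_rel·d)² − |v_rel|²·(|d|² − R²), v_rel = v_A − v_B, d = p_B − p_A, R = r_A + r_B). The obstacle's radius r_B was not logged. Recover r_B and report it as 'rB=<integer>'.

m = 1377
d = (-17, -2);  v_rel = (-5, 1),  |v_rel|² = 26
v_rel×d = (-5)·(-2) − (1)·(-17) = 27
since m = R²·26 − 27²:  R² = (729 + 1377) / 26 = 81
R = √81 = 9  ⇒  r_B = 9 − 3 = 6

rB=6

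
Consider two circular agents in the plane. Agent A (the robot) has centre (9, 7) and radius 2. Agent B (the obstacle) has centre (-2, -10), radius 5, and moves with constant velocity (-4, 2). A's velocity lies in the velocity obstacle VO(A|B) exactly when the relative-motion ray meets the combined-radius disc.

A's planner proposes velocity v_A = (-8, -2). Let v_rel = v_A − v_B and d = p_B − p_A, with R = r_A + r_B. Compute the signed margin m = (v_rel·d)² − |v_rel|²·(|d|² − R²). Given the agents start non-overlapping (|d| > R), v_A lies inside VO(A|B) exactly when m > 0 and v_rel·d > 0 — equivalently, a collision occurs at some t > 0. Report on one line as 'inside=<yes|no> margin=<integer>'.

d = (-11, -17),  |d|² = 410;  R = 2+5 = 7,  c = 410−7² = 361
v_rel = (-4, -4),  |v_rel|² = 32;  v_rel·d = (-4)·(-11) + (-4)·(-17) = 112
32·t² − 224·t + 361 = 0  ⇒  m = 112² − 32·361 = 992
m = 992 > 0,  v_rel·d = 112 > 0  ⇒  inside

inside=yes margin=992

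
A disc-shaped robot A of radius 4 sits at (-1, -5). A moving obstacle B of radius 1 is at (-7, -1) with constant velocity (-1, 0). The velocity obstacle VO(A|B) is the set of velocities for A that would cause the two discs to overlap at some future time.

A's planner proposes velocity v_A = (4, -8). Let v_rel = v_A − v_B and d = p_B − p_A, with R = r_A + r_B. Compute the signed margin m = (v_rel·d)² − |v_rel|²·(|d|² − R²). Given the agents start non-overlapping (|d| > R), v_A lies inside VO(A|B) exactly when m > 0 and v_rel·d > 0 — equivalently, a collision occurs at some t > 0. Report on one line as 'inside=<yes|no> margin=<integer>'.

d = (-6, 4),  |d|² = 52;  R = 4+1 = 5,  c = 52−5² = 27
v_rel = (5, -8),  |v_rel|² = 89;  v_rel·d = (5)·(-6) + (-8)·(4) = -62
89·t² + 124·t + 27 = 0  ⇒  m = (-62)² − 89·27 = 1441
m = 1441 > 0,  v_rel·d = -62 < 0  ⇒  outside

inside=no margin=1441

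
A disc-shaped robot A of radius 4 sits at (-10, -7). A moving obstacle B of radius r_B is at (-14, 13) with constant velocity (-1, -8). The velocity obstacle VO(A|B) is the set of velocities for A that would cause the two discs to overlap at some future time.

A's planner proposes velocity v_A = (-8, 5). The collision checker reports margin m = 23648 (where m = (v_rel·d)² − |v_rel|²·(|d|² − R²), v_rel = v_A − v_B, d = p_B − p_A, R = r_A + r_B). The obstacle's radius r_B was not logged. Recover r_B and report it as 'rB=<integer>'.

m = 23648
d = (-4, 20);  v_rel = (-7, 13),  |v_rel|² = 218
v_rel×d = (-7)·(20) − (13)·(-4) = -88
since m = R²·218 − (-88)²:  R² = (7744 + 23648) / 218 = 144
R = √144 = 12  ⇒  r_B = 12 − 4 = 8

rB=8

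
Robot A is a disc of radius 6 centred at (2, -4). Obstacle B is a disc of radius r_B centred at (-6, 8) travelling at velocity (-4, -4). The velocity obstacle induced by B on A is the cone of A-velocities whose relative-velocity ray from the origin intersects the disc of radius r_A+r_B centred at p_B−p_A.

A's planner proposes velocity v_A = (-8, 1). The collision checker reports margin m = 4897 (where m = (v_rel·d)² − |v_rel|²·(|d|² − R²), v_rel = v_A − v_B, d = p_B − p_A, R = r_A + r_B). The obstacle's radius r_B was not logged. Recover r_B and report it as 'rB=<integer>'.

m = 4897
d = (-8, 12);  v_rel = (-4, 5),  |v_rel|² = 41
v_rel×d = (-4)·(12) − (5)·(-8) = -8
since m = R²·41 − (-8)²:  R² = (64 + 4897) / 41 = 121
R = √121 = 11  ⇒  r_B = 11 − 6 = 5

rB=5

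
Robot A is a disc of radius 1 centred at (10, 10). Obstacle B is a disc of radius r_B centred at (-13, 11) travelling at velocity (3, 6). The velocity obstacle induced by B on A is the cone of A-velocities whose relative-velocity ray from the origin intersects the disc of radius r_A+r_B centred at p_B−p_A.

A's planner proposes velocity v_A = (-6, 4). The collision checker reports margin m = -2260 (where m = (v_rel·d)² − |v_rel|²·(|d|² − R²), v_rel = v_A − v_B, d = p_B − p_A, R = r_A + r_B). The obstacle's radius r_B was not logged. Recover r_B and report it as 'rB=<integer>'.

m = -2260
d = (-23, 1);  v_rel = (-9, -2),  |v_rel|² = 85
v_rel×d = (-9)·(1) − (-2)·(-23) = -55
since m = R²·85 − (-55)²:  R² = (3025 + -2260) / 85 = 9
R = √9 = 3  ⇒  r_B = 3 − 1 = 2

rB=2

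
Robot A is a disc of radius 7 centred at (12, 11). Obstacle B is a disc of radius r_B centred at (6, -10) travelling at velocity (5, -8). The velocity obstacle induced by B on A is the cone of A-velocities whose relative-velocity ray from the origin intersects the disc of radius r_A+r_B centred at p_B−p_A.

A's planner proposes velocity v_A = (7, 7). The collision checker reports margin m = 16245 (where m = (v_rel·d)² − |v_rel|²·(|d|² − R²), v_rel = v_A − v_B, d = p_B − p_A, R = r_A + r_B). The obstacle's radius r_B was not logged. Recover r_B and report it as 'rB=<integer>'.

m = 16245
d = (-6, -21);  v_rel = (2, 15),  |v_rel|² = 229
v_rel×d = (2)·(-21) − (15)·(-6) = 48
since m = R²·229 − 48²:  R² = (2304 + 16245) / 229 = 81
R = √81 = 9  ⇒  r_B = 9 − 7 = 2

rB=2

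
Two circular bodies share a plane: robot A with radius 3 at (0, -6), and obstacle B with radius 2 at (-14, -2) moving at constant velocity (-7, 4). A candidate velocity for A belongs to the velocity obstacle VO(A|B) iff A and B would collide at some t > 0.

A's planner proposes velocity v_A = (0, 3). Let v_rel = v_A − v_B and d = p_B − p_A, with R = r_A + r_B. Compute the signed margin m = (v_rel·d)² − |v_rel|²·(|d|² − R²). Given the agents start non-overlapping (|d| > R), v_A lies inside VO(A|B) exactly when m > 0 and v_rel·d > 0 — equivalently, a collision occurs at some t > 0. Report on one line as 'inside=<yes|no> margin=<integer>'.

d = (-14, 4),  |d|² = 212;  R = 3+2 = 5,  c = 212−5² = 187
v_rel = (7, -1),  |v_rel|² = 50;  v_rel·d = (7)·(-14) + (-1)·(4) = -102
50·t² + 204·t + 187 = 0  ⇒  m = (-102)² − 50·187 = 1054
m = 1054 > 0,  v_rel·d = -102 < 0  ⇒  outside

inside=no margin=1054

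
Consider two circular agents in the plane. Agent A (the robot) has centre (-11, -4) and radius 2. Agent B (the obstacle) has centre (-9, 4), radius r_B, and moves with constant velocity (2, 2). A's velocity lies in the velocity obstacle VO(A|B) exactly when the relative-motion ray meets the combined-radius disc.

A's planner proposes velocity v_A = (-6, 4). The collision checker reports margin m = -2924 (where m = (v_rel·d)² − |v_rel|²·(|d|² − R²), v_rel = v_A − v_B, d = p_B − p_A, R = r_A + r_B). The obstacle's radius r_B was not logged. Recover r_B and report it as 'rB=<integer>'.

m = -2924
d = (2, 8);  v_rel = (-8, 2),  |v_rel|² = 68
v_rel×d = (-8)·(8) − (2)·(2) = -68
since m = R²·68 − (-68)²:  R² = (4624 + -2924) / 68 = 25
R = √25 = 5  ⇒  r_B = 5 − 2 = 3

rB=3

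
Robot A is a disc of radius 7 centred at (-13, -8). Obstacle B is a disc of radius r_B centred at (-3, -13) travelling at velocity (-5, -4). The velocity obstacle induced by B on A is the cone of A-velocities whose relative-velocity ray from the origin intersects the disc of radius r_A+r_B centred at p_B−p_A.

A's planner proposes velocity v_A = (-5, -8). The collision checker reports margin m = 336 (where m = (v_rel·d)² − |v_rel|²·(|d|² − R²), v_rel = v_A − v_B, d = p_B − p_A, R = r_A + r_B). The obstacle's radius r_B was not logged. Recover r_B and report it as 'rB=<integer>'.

m = 336
d = (10, -5);  v_rel = (0, -4),  |v_rel|² = 16
v_rel×d = (0)·(-5) − (-4)·(10) = 40
since m = R²·16 − 40²:  R² = (1600 + 336) / 16 = 121
R = √121 = 11  ⇒  r_B = 11 − 7 = 4

rB=4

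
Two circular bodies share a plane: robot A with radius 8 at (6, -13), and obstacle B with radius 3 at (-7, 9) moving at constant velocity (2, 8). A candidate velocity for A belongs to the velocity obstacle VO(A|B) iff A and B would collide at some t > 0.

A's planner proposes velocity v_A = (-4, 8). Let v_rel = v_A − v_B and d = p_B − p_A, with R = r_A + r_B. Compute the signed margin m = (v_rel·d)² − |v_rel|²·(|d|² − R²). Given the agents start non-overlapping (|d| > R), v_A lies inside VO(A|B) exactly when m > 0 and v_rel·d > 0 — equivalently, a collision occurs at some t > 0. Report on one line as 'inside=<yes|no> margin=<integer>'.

d = (-13, 22),  |d|² = 653;  R = 8+3 = 11,  c = 653−11² = 532
v_rel = (-6, 0),  |v_rel|² = 36;  v_rel·d = (-6)·(-13) + (0)·(22) = 78
36·t² − 156·t + 532 = 0  ⇒  m = 78² − 36·532 = -13068
m = -13068 < 0,  v_rel·d = 78 > 0  ⇒  outside

inside=no margin=-13068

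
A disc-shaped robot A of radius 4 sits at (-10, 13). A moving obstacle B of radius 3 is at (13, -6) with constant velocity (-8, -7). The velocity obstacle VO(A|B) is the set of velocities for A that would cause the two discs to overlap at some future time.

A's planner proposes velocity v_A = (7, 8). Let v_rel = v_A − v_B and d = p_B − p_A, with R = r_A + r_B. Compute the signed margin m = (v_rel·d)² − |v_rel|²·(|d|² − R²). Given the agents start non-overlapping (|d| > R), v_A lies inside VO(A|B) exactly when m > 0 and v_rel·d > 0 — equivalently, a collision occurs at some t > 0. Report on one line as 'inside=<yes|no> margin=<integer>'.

d = (23, -19),  |d|² = 890;  R = 4+3 = 7,  c = 890−7² = 841
v_rel = (15, 15),  |v_rel|² = 450;  v_rel·d = (15)·(23) + (15)·(-19) = 60
450·t² − 120·t + 841 = 0  ⇒  m = 60² − 450·841 = -374850
m = -374850 < 0,  v_rel·d = 60 > 0  ⇒  outside

inside=no margin=-374850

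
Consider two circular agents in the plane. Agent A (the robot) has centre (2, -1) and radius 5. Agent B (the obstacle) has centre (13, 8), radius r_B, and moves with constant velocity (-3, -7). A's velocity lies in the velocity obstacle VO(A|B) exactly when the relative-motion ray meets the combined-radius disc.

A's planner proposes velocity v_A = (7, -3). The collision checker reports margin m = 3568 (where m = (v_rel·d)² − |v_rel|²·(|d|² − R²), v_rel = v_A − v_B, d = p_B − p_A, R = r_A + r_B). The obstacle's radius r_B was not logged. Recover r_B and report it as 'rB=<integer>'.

m = 3568
d = (11, 9);  v_rel = (10, 4),  |v_rel|² = 116
v_rel×d = (10)·(9) − (4)·(11) = 46
since m = R²·116 − 46²:  R² = (2116 + 3568) / 116 = 49
R = √49 = 7  ⇒  r_B = 7 − 5 = 2

rB=2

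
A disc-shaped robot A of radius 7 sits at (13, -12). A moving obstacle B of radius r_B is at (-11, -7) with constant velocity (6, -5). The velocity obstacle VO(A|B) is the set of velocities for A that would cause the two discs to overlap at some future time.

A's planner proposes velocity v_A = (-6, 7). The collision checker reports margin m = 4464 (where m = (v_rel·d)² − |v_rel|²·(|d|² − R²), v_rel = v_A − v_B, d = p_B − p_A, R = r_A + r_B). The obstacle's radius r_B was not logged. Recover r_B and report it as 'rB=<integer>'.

m = 4464
d = (-24, 5);  v_rel = (-12, 12),  |v_rel|² = 288
v_rel×d = (-12)·(5) − (12)·(-24) = 228
since m = R²·288 − 228²:  R² = (51984 + 4464) / 288 = 196
R = √196 = 14  ⇒  r_B = 14 − 7 = 7

rB=7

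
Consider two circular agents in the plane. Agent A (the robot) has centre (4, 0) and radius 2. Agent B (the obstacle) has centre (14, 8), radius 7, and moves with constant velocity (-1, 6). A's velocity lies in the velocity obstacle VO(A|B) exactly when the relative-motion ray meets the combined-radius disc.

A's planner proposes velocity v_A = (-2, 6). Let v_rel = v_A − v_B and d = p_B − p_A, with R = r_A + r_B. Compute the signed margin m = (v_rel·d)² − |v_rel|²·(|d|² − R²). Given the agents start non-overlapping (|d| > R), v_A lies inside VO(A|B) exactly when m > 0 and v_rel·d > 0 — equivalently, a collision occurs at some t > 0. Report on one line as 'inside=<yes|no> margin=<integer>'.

d = (10, 8),  |d|² = 164;  R = 2+7 = 9,  c = 164−9² = 83
v_rel = (-1, 0),  |v_rel|² = 1;  v_rel·d = (-1)·(10) + (0)·(8) = -10
1·t² + 20·t + 83 = 0  ⇒  m = (-10)² − 1·83 = 17
m = 17 > 0,  v_rel·d = -10 < 0  ⇒  outside

inside=no margin=17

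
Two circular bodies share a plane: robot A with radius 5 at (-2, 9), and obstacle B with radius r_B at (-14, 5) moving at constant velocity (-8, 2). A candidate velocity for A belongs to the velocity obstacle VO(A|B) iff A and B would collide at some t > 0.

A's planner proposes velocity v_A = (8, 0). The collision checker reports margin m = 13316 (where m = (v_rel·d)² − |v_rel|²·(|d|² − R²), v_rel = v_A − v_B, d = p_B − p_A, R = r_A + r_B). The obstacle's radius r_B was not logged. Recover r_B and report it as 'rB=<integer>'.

m = 13316
d = (-12, -4);  v_rel = (16, -2),  |v_rel|² = 260
v_rel×d = (16)·(-4) − (-2)·(-12) = -88
since m = R²·260 − (-88)²:  R² = (7744 + 13316) / 260 = 81
R = √81 = 9  ⇒  r_B = 9 − 5 = 4

rB=4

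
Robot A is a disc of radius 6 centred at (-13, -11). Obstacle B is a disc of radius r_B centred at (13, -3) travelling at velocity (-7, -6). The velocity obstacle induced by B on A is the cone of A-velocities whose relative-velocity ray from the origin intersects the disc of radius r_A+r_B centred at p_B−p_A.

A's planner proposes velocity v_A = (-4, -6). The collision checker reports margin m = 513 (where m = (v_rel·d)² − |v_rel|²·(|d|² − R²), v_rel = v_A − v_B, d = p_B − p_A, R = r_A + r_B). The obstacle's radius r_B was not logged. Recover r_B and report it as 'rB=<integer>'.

m = 513
d = (26, 8);  v_rel = (3, 0),  |v_rel|² = 9
v_rel×d = (3)·(8) − (0)·(26) = 24
since m = R²·9 − 24²:  R² = (576 + 513) / 9 = 121
R = √121 = 11  ⇒  r_B = 11 − 6 = 5

rB=5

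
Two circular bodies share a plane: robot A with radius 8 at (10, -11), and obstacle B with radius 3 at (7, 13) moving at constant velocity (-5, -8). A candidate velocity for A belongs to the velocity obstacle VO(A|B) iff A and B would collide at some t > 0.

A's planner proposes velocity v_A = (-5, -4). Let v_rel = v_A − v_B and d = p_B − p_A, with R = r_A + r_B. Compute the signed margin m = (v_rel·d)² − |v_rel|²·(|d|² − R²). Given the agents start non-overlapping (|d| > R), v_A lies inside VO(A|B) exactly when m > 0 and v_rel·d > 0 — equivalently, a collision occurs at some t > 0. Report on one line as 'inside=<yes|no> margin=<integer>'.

d = (-3, 24),  |d|² = 585;  R = 8+3 = 11,  c = 585−11² = 464
v_rel = (0, 4),  |v_rel|² = 16;  v_rel·d = (0)·(-3) + (4)·(24) = 96
16·t² − 192·t + 464 = 0  ⇒  m = 96² − 16·464 = 1792
m = 1792 > 0,  v_rel·d = 96 > 0  ⇒  inside

inside=yes margin=1792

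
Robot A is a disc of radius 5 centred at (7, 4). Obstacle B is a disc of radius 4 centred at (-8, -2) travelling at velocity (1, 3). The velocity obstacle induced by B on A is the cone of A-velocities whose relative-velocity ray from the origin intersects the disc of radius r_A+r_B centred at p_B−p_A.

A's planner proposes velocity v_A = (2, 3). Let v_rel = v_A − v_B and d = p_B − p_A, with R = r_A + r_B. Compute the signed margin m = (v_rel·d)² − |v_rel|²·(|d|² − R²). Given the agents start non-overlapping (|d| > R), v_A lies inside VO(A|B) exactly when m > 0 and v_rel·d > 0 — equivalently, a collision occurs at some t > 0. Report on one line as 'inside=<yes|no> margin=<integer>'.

d = (-15, -6),  |d|² = 261;  R = 5+4 = 9,  c = 261−9² = 180
v_rel = (1, 0),  |v_rel|² = 1;  v_rel·d = (1)·(-15) + (0)·(-6) = -15
1·t² + 30·t + 180 = 0  ⇒  m = (-15)² − 1·180 = 45
m = 45 > 0,  v_rel·d = -15 < 0  ⇒  outside

inside=no margin=45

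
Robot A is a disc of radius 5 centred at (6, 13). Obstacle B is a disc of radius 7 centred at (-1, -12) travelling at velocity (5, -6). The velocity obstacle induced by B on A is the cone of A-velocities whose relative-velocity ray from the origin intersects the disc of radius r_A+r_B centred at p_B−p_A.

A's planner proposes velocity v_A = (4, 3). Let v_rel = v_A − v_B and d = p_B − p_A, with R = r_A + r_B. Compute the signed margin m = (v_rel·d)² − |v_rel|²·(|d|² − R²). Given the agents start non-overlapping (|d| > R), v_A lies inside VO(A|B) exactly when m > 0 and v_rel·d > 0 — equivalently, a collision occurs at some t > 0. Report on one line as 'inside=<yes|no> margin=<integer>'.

d = (-7, -25),  |d|² = 674;  R = 5+7 = 12,  c = 674−12² = 530
v_rel = (-1, 9),  |v_rel|² = 82;  v_rel·d = (-1)·(-7) + (9)·(-25) = -218
82·t² + 436·t + 530 = 0  ⇒  m = (-218)² − 82·530 = 4064
m = 4064 > 0,  v_rel·d = -218 < 0  ⇒  outside

inside=no margin=4064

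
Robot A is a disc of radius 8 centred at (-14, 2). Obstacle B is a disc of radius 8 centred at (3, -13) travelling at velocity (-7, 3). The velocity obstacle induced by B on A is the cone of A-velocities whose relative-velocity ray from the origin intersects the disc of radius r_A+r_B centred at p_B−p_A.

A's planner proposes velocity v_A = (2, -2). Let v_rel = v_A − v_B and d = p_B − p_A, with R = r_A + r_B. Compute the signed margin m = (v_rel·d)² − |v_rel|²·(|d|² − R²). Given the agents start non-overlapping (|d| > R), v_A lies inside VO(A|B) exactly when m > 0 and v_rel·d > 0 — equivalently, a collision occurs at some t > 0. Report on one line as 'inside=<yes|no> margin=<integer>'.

d = (17, -15),  |d|² = 514;  R = 8+8 = 16,  c = 514−16² = 258
v_rel = (9, -5),  |v_rel|² = 106;  v_rel·d = (9)·(17) + (-5)·(-15) = 228
106·t² − 456·t + 258 = 0  ⇒  m = 228² − 106·258 = 24636
m = 24636 > 0,  v_rel·d = 228 > 0  ⇒  inside

inside=yes margin=24636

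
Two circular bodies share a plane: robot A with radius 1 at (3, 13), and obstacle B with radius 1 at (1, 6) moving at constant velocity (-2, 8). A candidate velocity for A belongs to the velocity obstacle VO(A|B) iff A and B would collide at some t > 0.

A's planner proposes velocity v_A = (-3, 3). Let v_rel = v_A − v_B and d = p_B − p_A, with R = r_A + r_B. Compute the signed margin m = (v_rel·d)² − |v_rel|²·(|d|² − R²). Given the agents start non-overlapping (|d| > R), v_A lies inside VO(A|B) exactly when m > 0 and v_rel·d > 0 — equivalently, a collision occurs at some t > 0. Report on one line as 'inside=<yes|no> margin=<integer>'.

d = (-2, -7),  |d|² = 53;  R = 1+1 = 2,  c = 53−2² = 49
v_rel = (-1, -5),  |v_rel|² = 26;  v_rel·d = (-1)·(-2) + (-5)·(-7) = 37
26·t² − 74·t + 49 = 0  ⇒  m = 37² − 26·49 = 95
m = 95 > 0,  v_rel·d = 37 > 0  ⇒  inside

inside=yes margin=95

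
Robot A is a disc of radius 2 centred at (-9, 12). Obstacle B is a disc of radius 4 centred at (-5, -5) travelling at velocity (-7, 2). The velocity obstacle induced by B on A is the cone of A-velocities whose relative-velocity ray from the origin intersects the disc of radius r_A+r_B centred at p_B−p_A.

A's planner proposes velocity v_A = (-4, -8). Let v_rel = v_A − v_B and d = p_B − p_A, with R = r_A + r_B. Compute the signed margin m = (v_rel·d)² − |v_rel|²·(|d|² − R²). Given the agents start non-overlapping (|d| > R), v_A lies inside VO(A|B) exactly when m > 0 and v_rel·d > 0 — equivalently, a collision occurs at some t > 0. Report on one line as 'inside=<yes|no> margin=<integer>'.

d = (4, -17),  |d|² = 305;  R = 2+4 = 6,  c = 305−6² = 269
v_rel = (3, -10),  |v_rel|² = 109;  v_rel·d = (3)·(4) + (-10)·(-17) = 182
109·t² − 364·t + 269 = 0  ⇒  m = 182² − 109·269 = 3803
m = 3803 > 0,  v_rel·d = 182 > 0  ⇒  inside

inside=yes margin=3803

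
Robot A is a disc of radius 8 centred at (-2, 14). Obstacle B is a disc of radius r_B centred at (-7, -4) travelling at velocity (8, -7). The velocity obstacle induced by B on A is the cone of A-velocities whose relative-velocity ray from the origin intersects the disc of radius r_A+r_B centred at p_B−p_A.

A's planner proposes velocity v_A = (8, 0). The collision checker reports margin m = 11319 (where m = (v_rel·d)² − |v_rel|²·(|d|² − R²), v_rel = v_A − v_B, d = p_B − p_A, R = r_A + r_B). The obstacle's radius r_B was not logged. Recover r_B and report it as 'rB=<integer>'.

m = 11319
d = (-5, -18);  v_rel = (0, 7),  |v_rel|² = 49
v_rel×d = (0)·(-18) − (7)·(-5) = 35
since m = R²·49 − 35²:  R² = (1225 + 11319) / 49 = 256
R = √256 = 16  ⇒  r_B = 16 − 8 = 8

rB=8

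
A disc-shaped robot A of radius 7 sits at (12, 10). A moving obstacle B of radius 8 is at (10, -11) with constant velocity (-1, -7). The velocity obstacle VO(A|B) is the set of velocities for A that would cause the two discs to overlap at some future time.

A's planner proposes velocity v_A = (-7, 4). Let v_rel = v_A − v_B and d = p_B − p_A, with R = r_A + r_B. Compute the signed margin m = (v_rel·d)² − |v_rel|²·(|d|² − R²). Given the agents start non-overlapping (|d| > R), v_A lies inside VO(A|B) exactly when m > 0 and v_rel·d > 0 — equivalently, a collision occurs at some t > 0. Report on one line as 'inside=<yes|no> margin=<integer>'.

d = (-2, -21),  |d|² = 445;  R = 7+8 = 15,  c = 445−15² = 220
v_rel = (-6, 11),  |v_rel|² = 157;  v_rel·d = (-6)·(-2) + (11)·(-21) = -219
157·t² + 438·t + 220 = 0  ⇒  m = (-219)² − 157·220 = 13421
m = 13421 > 0,  v_rel·d = -219 < 0  ⇒  outside

inside=no margin=13421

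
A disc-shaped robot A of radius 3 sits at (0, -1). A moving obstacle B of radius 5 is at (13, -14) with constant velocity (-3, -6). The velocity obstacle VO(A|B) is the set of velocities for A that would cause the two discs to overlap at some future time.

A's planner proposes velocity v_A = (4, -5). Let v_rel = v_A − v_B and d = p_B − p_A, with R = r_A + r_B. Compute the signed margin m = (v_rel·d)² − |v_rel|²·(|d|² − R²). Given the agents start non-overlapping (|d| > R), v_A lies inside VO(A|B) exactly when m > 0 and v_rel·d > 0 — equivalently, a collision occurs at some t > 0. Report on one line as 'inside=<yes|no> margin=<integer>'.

d = (13, -13),  |d|² = 338;  R = 3+5 = 8,  c = 338−8² = 274
v_rel = (7, 1),  |v_rel|² = 50;  v_rel·d = (7)·(13) + (1)·(-13) = 78
50·t² − 156·t + 274 = 0  ⇒  m = 78² − 50·274 = -7616
m = -7616 < 0,  v_rel·d = 78 > 0  ⇒  outside

inside=no margin=-7616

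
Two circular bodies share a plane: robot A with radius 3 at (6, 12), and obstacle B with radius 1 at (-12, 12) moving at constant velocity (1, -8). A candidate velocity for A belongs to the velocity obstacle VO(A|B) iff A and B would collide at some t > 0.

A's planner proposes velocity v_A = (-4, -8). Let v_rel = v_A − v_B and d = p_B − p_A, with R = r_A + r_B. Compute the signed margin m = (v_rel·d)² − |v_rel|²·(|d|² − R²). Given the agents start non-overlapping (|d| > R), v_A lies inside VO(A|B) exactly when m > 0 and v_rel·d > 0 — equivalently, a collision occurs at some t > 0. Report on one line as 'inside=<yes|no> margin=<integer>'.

d = (-18, 0),  |d|² = 324;  R = 3+1 = 4,  c = 324−4² = 308
v_rel = (-5, 0),  |v_rel|² = 25;  v_rel·d = (-5)·(-18) + (0)·(0) = 90
25·t² − 180·t + 308 = 0  ⇒  m = 90² − 25·308 = 400
m = 400 > 0,  v_rel·d = 90 > 0  ⇒  inside

inside=yes margin=400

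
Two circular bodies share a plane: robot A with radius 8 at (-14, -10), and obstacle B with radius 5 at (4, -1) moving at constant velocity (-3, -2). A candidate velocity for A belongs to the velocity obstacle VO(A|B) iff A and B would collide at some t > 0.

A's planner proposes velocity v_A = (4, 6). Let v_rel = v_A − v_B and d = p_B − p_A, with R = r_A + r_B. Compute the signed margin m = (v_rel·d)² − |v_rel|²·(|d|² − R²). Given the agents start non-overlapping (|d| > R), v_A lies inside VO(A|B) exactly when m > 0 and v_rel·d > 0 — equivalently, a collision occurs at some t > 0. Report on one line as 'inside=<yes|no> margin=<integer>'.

d = (18, 9),  |d|² = 405;  R = 8+5 = 13,  c = 405−13² = 236
v_rel = (7, 8),  |v_rel|² = 113;  v_rel·d = (7)·(18) + (8)·(9) = 198
113·t² − 396·t + 236 = 0  ⇒  m = 198² − 113·236 = 12536
m = 12536 > 0,  v_rel·d = 198 > 0  ⇒  inside

inside=yes margin=12536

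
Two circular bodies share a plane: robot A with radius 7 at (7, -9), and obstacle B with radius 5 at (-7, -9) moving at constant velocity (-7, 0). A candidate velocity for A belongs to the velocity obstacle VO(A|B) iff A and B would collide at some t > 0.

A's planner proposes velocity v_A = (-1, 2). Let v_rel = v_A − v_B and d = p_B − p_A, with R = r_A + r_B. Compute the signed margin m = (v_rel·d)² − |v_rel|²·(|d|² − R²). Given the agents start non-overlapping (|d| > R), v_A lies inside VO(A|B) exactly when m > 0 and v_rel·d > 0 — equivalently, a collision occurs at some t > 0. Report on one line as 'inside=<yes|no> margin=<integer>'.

d = (-14, 0),  |d|² = 196;  R = 7+5 = 12,  c = 196−12² = 52
v_rel = (6, 2),  |v_rel|² = 40;  v_rel·d = (6)·(-14) + (2)·(0) = -84
40·t² + 168·t + 52 = 0  ⇒  m = (-84)² − 40·52 = 4976
m = 4976 > 0,  v_rel·d = -84 < 0  ⇒  outside

inside=no margin=4976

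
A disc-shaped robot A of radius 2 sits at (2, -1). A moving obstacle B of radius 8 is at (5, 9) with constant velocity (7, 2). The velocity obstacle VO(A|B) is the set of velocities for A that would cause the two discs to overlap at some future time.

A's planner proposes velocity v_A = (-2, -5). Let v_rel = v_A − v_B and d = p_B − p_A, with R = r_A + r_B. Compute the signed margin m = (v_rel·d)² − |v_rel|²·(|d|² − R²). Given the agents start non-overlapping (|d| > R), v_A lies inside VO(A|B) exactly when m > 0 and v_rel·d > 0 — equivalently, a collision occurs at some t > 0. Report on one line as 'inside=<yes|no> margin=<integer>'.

d = (3, 10),  |d|² = 109;  R = 2+8 = 10,  c = 109−10² = 9
v_rel = (-9, -7),  |v_rel|² = 130;  v_rel·d = (-9)·(3) + (-7)·(10) = -97
130·t² + 194·t + 9 = 0  ⇒  m = (-97)² − 130·9 = 8239
m = 8239 > 0,  v_rel·d = -97 < 0  ⇒  outside

inside=no margin=8239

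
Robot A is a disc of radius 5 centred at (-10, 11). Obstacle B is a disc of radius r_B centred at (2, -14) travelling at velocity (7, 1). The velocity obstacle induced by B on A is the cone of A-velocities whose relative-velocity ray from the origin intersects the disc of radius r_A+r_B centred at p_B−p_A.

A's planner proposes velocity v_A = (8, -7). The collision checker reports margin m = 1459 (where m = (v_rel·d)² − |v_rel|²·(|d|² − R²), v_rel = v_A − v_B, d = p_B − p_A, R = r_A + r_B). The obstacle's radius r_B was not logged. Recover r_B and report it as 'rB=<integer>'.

m = 1459
d = (12, -25);  v_rel = (1, -8),  |v_rel|² = 65
v_rel×d = (1)·(-25) − (-8)·(12) = 71
since m = R²·65 − 71²:  R² = (5041 + 1459) / 65 = 100
R = √100 = 10  ⇒  r_B = 10 − 5 = 5

rB=5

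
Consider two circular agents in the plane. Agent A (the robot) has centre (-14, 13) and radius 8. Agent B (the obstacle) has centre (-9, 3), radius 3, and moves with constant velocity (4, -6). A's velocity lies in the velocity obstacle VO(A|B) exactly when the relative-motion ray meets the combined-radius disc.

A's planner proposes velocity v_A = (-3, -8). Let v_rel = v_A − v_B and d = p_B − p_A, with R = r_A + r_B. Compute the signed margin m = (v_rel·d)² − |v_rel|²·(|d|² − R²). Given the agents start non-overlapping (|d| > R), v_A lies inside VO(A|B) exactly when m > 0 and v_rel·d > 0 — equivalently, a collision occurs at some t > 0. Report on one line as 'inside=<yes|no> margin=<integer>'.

d = (5, -10),  |d|² = 125;  R = 8+3 = 11,  c = 125−11² = 4
v_rel = (-7, -2),  |v_rel|² = 53;  v_rel·d = (-7)·(5) + (-2)·(-10) = -15
53·t² + 30·t + 4 = 0  ⇒  m = (-15)² − 53·4 = 13
m = 13 > 0,  v_rel·d = -15 < 0  ⇒  outside

inside=no margin=13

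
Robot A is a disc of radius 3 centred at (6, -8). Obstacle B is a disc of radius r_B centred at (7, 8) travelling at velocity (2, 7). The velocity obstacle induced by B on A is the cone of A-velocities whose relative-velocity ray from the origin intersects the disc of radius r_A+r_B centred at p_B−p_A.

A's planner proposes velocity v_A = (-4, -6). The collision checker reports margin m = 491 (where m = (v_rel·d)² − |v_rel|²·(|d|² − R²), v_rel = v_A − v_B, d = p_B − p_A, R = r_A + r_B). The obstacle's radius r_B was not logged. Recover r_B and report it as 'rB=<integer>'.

m = 491
d = (1, 16);  v_rel = (-6, -13),  |v_rel|² = 205
v_rel×d = (-6)·(16) − (-13)·(1) = -83
since m = R²·205 − (-83)²:  R² = (6889 + 491) / 205 = 36
R = √36 = 6  ⇒  r_B = 6 − 3 = 3

rB=3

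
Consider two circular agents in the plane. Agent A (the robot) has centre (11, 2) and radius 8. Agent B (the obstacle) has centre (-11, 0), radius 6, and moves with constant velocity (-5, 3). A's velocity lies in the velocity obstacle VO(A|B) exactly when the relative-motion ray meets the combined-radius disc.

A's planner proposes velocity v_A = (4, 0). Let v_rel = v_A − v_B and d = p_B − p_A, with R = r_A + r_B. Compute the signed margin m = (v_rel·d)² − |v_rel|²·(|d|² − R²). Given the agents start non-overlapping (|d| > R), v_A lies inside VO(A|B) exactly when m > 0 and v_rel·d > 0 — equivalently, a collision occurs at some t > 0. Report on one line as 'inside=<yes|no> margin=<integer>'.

d = (-22, -2),  |d|² = 488;  R = 8+6 = 14,  c = 488−14² = 292
v_rel = (9, -3),  |v_rel|² = 90;  v_rel·d = (9)·(-22) + (-3)·(-2) = -192
90·t² + 384·t + 292 = 0  ⇒  m = (-192)² − 90·292 = 10584
m = 10584 > 0,  v_rel·d = -192 < 0  ⇒  outside

inside=no margin=10584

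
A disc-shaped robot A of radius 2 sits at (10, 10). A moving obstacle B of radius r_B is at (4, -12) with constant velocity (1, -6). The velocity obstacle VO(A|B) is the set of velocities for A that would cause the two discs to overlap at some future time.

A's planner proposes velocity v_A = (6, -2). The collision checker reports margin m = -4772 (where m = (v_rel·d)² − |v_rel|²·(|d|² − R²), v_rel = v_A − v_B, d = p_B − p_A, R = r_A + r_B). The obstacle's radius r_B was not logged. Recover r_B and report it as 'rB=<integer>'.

m = -4772
d = (-6, -22);  v_rel = (5, 4),  |v_rel|² = 41
v_rel×d = (5)·(-22) − (4)·(-6) = -86
since m = R²·41 − (-86)²:  R² = (7396 + -4772) / 41 = 64
R = √64 = 8  ⇒  r_B = 8 − 2 = 6

rB=6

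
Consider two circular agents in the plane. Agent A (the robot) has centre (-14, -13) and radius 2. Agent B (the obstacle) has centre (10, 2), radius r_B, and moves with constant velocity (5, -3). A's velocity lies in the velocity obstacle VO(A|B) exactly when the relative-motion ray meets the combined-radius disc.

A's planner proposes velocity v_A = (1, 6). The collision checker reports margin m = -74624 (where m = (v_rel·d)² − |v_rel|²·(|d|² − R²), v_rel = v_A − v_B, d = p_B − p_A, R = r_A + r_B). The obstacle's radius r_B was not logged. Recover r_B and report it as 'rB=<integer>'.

m = -74624
d = (24, 15);  v_rel = (-4, 9),  |v_rel|² = 97
v_rel×d = (-4)·(15) − (9)·(24) = -276
since m = R²·97 − (-276)²:  R² = (76176 + -74624) / 97 = 16
R = √16 = 4  ⇒  r_B = 4 − 2 = 2

rB=2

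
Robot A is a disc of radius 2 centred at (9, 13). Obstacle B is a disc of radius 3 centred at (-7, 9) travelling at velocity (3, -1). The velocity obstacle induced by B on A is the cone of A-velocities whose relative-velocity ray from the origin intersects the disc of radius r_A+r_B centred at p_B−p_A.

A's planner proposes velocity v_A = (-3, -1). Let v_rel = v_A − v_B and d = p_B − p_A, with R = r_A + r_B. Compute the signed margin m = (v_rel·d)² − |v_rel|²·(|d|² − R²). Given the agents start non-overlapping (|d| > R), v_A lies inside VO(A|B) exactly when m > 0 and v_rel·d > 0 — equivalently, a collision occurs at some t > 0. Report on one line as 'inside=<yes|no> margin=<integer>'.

d = (-16, -4),  |d|² = 272;  R = 2+3 = 5,  c = 272−5² = 247
v_rel = (-6, 0),  |v_rel|² = 36;  v_rel·d = (-6)·(-16) + (0)·(-4) = 96
36·t² − 192·t + 247 = 0  ⇒  m = 96² − 36·247 = 324
m = 324 > 0,  v_rel·d = 96 > 0  ⇒  inside

inside=yes margin=324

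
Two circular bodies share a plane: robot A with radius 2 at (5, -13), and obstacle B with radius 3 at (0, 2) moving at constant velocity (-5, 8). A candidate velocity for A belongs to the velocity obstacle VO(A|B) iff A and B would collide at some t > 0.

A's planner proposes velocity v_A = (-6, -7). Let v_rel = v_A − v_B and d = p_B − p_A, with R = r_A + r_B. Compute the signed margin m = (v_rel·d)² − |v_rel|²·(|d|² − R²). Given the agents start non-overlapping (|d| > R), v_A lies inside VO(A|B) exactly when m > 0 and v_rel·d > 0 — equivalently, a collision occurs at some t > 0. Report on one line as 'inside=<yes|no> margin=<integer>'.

d = (-5, 15),  |d|² = 250;  R = 2+3 = 5,  c = 250−5² = 225
v_rel = (-1, -15),  |v_rel|² = 226;  v_rel·d = (-1)·(-5) + (-15)·(15) = -220
226·t² + 440·t + 225 = 0  ⇒  m = (-220)² − 226·225 = -2450
m = -2450 < 0,  v_rel·d = -220 < 0  ⇒  outside

inside=no margin=-2450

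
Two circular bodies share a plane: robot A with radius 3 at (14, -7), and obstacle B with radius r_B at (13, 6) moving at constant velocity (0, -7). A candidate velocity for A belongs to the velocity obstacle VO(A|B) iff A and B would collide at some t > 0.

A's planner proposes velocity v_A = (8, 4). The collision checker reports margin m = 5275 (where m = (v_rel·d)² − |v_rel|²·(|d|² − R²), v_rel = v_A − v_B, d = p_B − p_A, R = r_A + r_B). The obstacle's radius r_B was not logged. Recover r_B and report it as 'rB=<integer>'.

m = 5275
d = (-1, 13);  v_rel = (8, 11),  |v_rel|² = 185
v_rel×d = (8)·(13) − (11)·(-1) = 115
since m = R²·185 − 115²:  R² = (13225 + 5275) / 185 = 100
R = √100 = 10  ⇒  r_B = 10 − 3 = 7

rB=7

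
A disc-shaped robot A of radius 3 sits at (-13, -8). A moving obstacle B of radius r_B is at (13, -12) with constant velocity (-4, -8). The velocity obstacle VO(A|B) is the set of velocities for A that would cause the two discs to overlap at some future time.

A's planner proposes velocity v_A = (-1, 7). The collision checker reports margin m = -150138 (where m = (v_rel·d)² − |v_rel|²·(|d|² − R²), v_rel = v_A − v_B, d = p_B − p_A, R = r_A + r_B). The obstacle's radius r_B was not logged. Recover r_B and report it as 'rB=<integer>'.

m = -150138
d = (26, -4);  v_rel = (3, 15),  |v_rel|² = 234
v_rel×d = (3)·(-4) − (15)·(26) = -402
since m = R²·234 − (-402)²:  R² = (161604 + -150138) / 234 = 49
R = √49 = 7  ⇒  r_B = 7 − 3 = 4

rB=4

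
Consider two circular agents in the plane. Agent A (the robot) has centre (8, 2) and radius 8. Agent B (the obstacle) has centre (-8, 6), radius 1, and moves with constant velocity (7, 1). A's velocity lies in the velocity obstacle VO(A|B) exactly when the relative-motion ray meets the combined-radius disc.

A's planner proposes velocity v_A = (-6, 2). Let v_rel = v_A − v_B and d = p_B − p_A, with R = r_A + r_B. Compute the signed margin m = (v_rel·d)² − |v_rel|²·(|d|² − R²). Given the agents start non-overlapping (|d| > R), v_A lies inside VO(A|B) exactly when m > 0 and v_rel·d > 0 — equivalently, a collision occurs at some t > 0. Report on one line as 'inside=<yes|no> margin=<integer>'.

d = (-16, 4),  |d|² = 272;  R = 8+1 = 9,  c = 272−9² = 191
v_rel = (-13, 1),  |v_rel|² = 170;  v_rel·d = (-13)·(-16) + (1)·(4) = 212
170·t² − 424·t + 191 = 0  ⇒  m = 212² − 170·191 = 12474
m = 12474 > 0,  v_rel·d = 212 > 0  ⇒  inside

inside=yes margin=12474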